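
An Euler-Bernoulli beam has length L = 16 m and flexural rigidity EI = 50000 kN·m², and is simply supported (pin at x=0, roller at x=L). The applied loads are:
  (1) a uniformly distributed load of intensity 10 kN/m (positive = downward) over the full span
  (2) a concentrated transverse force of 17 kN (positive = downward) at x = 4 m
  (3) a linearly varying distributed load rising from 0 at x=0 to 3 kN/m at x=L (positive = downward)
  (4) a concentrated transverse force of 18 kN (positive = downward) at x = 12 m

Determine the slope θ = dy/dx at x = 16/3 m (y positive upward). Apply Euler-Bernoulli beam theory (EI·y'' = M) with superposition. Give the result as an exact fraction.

θ(16/3) = -231049/10125000 rad

Load 1 — uniform load w=10 kN/m over full span:
  θ_1 = -w(L³-6Lx²+4x³)/(24EI) = -10·(16³-6·16·(16/3)²+4·(16/3)³)/(24·50000) = -832/50625 rad
Load 2 — point force P=17 kN at a=4 m (b=L-a=12):
  θ_2 = -Pa(2L²-6Lx+3x²+a²)/(6LEI)  [x>a] = -17·4·(2·16²-6·16·(16/3)+3·(16/3)²+4²)/(6·16·50000) = -323/225000 rad
Load 3 — triangular load w₀=3 kN/m (0→w₀ over full span):
  θ_3 = -w₀(7L⁴-30L²x²+15x⁴)/(360LEI) = -3·(7·16⁴-30·16²·(16/3)²+15·(16/3)⁴)/(360·16·50000) = -3328/1265625 rad
Load 4 — point force P=18 kN at a=12 m (b=L-a=4):
  θ_4 = -Pb(L²-b²-3x²)/(6LEI)  [x≤a] = -18·4·(16²-4²-3·(16/3)²)/(6·16·50000) = -29/12500 rad
Superposition: θ = Σ θ_i = -231049/10125000 rad ≈ -0.022820 rad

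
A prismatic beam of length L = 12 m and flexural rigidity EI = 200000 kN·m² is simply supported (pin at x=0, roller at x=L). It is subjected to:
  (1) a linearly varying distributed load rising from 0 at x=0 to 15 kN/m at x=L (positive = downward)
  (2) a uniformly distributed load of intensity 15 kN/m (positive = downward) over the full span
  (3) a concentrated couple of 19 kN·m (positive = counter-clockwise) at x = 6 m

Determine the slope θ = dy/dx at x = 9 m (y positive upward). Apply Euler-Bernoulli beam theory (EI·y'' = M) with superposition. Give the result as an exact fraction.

Load 1 — triangular load w₀=15 kN/m (0→w₀ over full span):
  θ_1 = -w₀(7L⁴-30L²x²+15x⁴)/(360LEI) = -15·(7·12⁴-30·12²·9²+15·9⁴)/(360·12·200000) = 11817/6400000 rad
Load 2 — uniform load w=15 kN/m over full span:
  θ_2 = -w(L³-6Lx²+4x³)/(24EI) = -15·(12³-6·12·9²+4·9³)/(24·200000) = 297/80000 rad
Load 3 — applied couple M₀=19 kN·m at a=6 m (b=L-a=6):
  θ_3 = (M₀x²/(2L)-M₀(x-a)+C₁)/EI  [x>a] with C₁=M₀(3b²-L²)/(6L)=-19/2 = (19·9²/(2·12)-19·(9-6)+(-19/2))/200000 = -19/1600000 rad
Superposition: θ = Σ θ_i = 35501/6400000 rad ≈ 0.005547 rad

θ(9) = 35501/6400000 rad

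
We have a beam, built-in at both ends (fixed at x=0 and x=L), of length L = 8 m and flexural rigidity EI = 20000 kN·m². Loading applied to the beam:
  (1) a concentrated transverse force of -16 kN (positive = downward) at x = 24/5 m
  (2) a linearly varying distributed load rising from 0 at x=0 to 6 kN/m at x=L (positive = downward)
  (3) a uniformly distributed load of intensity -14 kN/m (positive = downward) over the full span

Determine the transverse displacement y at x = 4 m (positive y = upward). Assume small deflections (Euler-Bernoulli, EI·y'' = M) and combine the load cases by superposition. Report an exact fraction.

Load 1 — point force P=-16 kN at a=24/5 m (b=L-a=16/5):
  y_1 = -Pb²x²(3aL-(3a+b)x)/(6L³EI)  [x≤a] = -(-16)·(16/5)²·4²·(3·(24/5)·8-(3·(24/5)+(16/5))·4)/(6·8³·20000) = 448/234375 m
Load 2 — triangular load w₀=6 kN/m (0→w₀ over full span):
  y_2 = -w₀x²(L-x)²(x+2L)/(120LEI) = -6·4²·(8-4)²·(4+2·8)/(120·8·20000) = -1/625 m
Load 3 — uniform load w=-14 kN/m over full span:
  y_3 = -wx²(L-x)²/(24EI) = -(-14)·4²·(8-4)²/(24·20000) = 14/1875 m
Superposition: y = Σ y_i = 1823/234375 m ≈ 0.007778 m

y(4) = 1823/234375 m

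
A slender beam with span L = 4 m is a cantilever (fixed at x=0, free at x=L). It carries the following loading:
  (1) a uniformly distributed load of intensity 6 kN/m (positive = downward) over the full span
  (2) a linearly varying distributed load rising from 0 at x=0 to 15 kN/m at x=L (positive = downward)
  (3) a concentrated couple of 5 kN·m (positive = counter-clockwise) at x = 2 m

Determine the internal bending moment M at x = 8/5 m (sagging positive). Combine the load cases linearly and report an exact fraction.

M(8/5) = -1171/25 kN·m

Load 1 — uniform load w=6 kN/m over full span:
  M_1 = -w(L-x)²/2 = -6·(4-(8/5))²/2 = -432/25 kN·m
Load 2 — triangular load w₀=15 kN/m (0→w₀ over full span):
  M_2 = w₀Lx/2 - w₀L²/3 - w₀x³/(6L) = 15·4·(8/5)/2 - 15·4²/3 - 15·(8/5)³/(6·4) = -864/25 kN·m
Load 3 — applied couple M₀=5 kN·m at a=2 m (b=L-a=2):
  M_3 = M₀  [x≤a] = 5 = 5 kN·m
Superposition: M = Σ M_i = -1171/25 kN·m ≈ -46.840000 kN·m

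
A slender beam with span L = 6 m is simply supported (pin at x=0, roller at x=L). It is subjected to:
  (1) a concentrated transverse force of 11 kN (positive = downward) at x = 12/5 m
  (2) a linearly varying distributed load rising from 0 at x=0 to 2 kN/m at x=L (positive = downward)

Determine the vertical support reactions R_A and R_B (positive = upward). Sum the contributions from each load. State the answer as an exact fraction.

R_A = 43/5 kN, R_B = 42/5 kN

Load 1 — point force P=11 kN at a=12/5 m (b=L-a=18/5):
  R_A = Pb/L = 11·(18/5)/6 = 33/5 kN
  R_B = Pa/L = 11·(12/5)/6 = 22/5 kN
Load 2 — triangular load w₀=2 kN/m (0→w₀ over full span):
  R_A = w₀L/6 = 2·6/6 = 2 kN
  R_B = w₀L/3 = 2·6/3 = 4 kN
Superposition: R_A = 43/5 kN, R_B = 42/5 kN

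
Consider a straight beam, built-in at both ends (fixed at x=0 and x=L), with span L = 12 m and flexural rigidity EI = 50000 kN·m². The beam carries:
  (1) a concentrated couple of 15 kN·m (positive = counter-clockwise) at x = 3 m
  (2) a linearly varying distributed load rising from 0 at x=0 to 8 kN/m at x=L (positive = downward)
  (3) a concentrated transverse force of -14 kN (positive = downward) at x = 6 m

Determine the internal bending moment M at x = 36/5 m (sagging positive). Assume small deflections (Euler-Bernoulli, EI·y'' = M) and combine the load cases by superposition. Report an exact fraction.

M(36/5) = 18291/2000 kN·m

Load 1 — applied couple M₀=15 kN·m at a=3 m (b=L-a=9):
  M_1 = R_Ax - M_A - M₀  [x>a] with R_A=45/32, M_A=-45/16 = (45/32)·(36/5) - (-45/16) - 15 = -33/16 kN·m
Load 2 — triangular load w₀=8 kN/m (0→w₀ over full span):
  M_2 = 3w₀Lx/20 - w₀L²/30 - w₀x³/(6L) = 3·8·12·(36/5)/20 - 8·12²/30 - 8·(36/5)³/(6·12) = 2976/125 kN·m
Load 3 — point force P=-14 kN at a=6 m (b=L-a=6):
  M_3 = Pa²(a+3b)(L-x)/L³ - Pa²b/L²  [x>a] = (-14)·6²·(6+3·6)·(12-(36/5))/12³ - (-14)·6²·6/12² = -63/5 kN·m
Superposition: M = Σ M_i = 18291/2000 kN·m ≈ 9.145500 kN·m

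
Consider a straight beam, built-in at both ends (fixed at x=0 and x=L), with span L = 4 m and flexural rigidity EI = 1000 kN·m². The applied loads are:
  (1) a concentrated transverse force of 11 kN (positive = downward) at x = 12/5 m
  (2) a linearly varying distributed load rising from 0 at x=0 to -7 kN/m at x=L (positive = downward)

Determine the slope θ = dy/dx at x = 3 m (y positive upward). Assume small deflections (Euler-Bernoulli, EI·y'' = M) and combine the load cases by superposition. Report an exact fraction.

Load 1 — point force P=11 kN at a=12/5 m (b=L-a=8/5):
  θ_1 = Pa²(L-x)(2bL-(3b+a)(L-x))/(2L³EI)  [x>a] = 11·(12/5)²·(4-3)·(2·(8/5)·4-(3·(8/5)+(12/5))·(4-3))/(2·4³·1000) = 693/250000 rad
Load 2 — triangular load w₀=-7 kN/m (0→w₀ over full span):
  θ_2 = -w₀(2x(L-x)(L-2x)(x+2L)+x²(L-x)²)/(120LEI) = -(-7)·(2·3·(4-3)·(4-2·3)·(3+2·4)+3²·(4-3)²)/(120·4·1000) = -287/160000 rad
Superposition: θ = Σ θ_i = 3913/4000000 rad ≈ 0.000978 rad

θ(3) = 3913/4000000 rad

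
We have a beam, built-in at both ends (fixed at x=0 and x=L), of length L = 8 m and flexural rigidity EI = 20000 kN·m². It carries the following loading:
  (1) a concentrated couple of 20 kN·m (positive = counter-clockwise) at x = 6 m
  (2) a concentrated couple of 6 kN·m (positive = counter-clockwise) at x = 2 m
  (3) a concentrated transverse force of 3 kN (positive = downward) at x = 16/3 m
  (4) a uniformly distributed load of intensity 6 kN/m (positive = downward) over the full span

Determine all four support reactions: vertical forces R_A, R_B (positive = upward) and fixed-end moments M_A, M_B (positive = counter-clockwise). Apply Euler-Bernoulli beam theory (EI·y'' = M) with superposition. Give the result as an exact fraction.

Load 1 — applied couple M₀=20 kN·m at a=6 m (b=L-a=2):
  R_A = 6M₀ab/L³ = 6·20·6·2/8³ = 45/16 kN
  M_A = M₀b(2a-b)/L² = 20·2·(2·6-2)/8² = 25/4 kN·m
  R_B = -6M₀ab/L³ = -6·20·6·2/8³ = -45/16 kN
  M_B = M₀a(2b-a)/L² = 20·6·(2·2-6)/8² = -15/4 kN·m
Load 2 — applied couple M₀=6 kN·m at a=2 m (b=L-a=6):
  R_A = 6M₀ab/L³ = 6·6·2·6/8³ = 27/32 kN
  M_A = M₀b(2a-b)/L² = 6·6·(2·2-6)/8² = -9/8 kN·m
  R_B = -6M₀ab/L³ = -6·6·2·6/8³ = -27/32 kN
  M_B = M₀a(2b-a)/L² = 6·2·(2·6-2)/8² = 15/8 kN·m
Load 3 — point force P=3 kN at a=16/3 m (b=L-a=8/3):
  R_A = Pb²(3a+b)/L³ = 3·(8/3)²·(3·(16/3)+(8/3))/8³ = 7/9 kN
  M_A = Pab²/L² = 3·(16/3)·(8/3)²/8² = 16/9 kN·m
  R_B = Pa²(a+3b)/L³ = 3·(16/3)²·((16/3)+3·(8/3))/8³ = 20/9 kN
  M_B = -Pa²b/L² = -3·(16/3)²·(8/3)/8² = -32/9 kN·m
Load 4 — uniform load w=6 kN/m over full span:
  R_A = wL/2 = 6·8/2 = 24 kN
  M_A = wL²/12 = 6·8²/12 = 32 kN·m
  R_B = wL/2 = 6·8/2 = 24 kN
  M_B = -wL²/12 = -6·8²/12 = -32 kN·m
Superposition: R_A = 8189/288 kN, M_A = 2801/72 kN·m, R_B = 6499/288 kN, M_B = -2695/72 kN·m

R_A = 8189/288 kN, M_A = 2801/72 kN·m, R_B = 6499/288 kN, M_B = -2695/72 kN·m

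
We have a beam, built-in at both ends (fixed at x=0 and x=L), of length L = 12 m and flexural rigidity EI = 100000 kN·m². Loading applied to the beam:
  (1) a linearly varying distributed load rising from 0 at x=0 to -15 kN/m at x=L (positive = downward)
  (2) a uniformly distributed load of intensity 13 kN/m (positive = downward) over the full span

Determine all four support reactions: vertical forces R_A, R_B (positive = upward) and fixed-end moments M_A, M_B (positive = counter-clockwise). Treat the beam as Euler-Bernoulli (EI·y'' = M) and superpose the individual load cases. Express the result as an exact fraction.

R_A = 51 kN, M_A = 84 kN·m, R_B = 15 kN, M_B = -48 kN·m

Load 1 — triangular load w₀=-15 kN/m (0→w₀ over full span):
  R_A = 3w₀L/20 = 3·(-15)·12/20 = -27 kN
  M_A = w₀L²/30 = (-15)·12²/30 = -72 kN·m
  R_B = 7w₀L/20 = 7·(-15)·12/20 = -63 kN
  M_B = -w₀L²/20 = -(-15)·12²/20 = 108 kN·m
Load 2 — uniform load w=13 kN/m over full span:
  R_A = wL/2 = 13·12/2 = 78 kN
  M_A = wL²/12 = 13·12²/12 = 156 kN·m
  R_B = wL/2 = 13·12/2 = 78 kN
  M_B = -wL²/12 = -13·12²/12 = -156 kN·m
Superposition: R_A = 51 kN, M_A = 84 kN·m, R_B = 15 kN, M_B = -48 kN·m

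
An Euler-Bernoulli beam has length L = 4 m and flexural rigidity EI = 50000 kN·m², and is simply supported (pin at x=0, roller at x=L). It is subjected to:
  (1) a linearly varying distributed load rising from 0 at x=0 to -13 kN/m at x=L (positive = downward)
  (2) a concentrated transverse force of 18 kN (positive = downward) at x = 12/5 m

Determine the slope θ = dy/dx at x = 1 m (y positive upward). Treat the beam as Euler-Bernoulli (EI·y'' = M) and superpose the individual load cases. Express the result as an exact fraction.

Load 1 — triangular load w₀=-13 kN/m (0→w₀ over full span):
  θ_1 = -w₀(7L⁴-30L²x²+15x⁴)/(360LEI) = -(-13)·(7·4⁴-30·4²·1²+15·1⁴)/(360·4·50000) = 17251/72000000 rad
Load 2 — point force P=18 kN at a=12/5 m (b=L-a=8/5):
  θ_2 = -Pb(L²-b²-3x²)/(6LEI)  [x≤a] = -18·(8/5)·(4²-(8/5)²-3·1²)/(6·4·50000) = -783/3125000 rad
Superposition: θ = Σ θ_i = -19733/1800000000 rad ≈ -0.000011 rad

θ(1) = -19733/1800000000 rad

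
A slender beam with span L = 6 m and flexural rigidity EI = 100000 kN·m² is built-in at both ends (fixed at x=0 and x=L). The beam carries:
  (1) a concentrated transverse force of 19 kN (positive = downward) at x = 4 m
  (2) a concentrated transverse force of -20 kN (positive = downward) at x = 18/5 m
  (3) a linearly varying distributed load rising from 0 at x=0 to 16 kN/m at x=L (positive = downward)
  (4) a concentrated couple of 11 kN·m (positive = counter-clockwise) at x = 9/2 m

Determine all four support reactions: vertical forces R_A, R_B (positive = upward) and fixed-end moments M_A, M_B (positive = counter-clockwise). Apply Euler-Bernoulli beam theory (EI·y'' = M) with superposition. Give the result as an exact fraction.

Load 1 — point force P=19 kN at a=4 m (b=L-a=2):
  R_A = Pb²(3a+b)/L³ = 19·2²·(3·4+2)/6³ = 133/27 kN
  M_A = Pab²/L² = 19·4·2²/6² = 76/9 kN·m
  R_B = Pa²(a+3b)/L³ = 19·4²·(4+3·2)/6³ = 380/27 kN
  M_B = -Pa²b/L² = -19·4²·2/6² = -152/9 kN·m
Load 2 — point force P=-20 kN at a=18/5 m (b=L-a=12/5):
  R_A = Pb²(3a+b)/L³ = (-20)·(12/5)²·(3·(18/5)+(12/5))/6³ = -176/25 kN
  M_A = Pab²/L² = (-20)·(18/5)·(12/5)²/6² = -288/25 kN·m
  R_B = Pa²(a+3b)/L³ = (-20)·(18/5)²·((18/5)+3·(12/5))/6³ = -324/25 kN
  M_B = -Pa²b/L² = -(-20)·(18/5)²·(12/5)/6² = 432/25 kN·m
Load 3 — triangular load w₀=16 kN/m (0→w₀ over full span):
  R_A = 3w₀L/20 = 3·16·6/20 = 72/5 kN
  M_A = w₀L²/30 = 16·6²/30 = 96/5 kN·m
  R_B = 7w₀L/20 = 7·16·6/20 = 168/5 kN
  M_B = -w₀L²/20 = -16·6²/20 = -144/5 kN·m
Load 4 — applied couple M₀=11 kN·m at a=9/2 m (b=L-a=3/2):
  R_A = 6M₀ab/L³ = 6·11·(9/2)·(3/2)/6³ = 33/16 kN
  M_A = M₀b(2a-b)/L² = 11·(3/2)·(2·(9/2)-(3/2))/6² = 55/16 kN·m
  R_B = -6M₀ab/L³ = -6·11·(9/2)·(3/2)/6³ = -33/16 kN
  M_B = M₀a(2b-a)/L² = 11·(9/2)·(2·(3/2)-(9/2))/6² = -33/16 kN·m
Superposition: R_A = 154963/10800 kN, M_A = 70423/3600 kN·m, R_B = 352637/10800 kN, M_B = -109697/3600 kN·m

R_A = 154963/10800 kN, M_A = 70423/3600 kN·m, R_B = 352637/10800 kN, M_B = -109697/3600 kN·m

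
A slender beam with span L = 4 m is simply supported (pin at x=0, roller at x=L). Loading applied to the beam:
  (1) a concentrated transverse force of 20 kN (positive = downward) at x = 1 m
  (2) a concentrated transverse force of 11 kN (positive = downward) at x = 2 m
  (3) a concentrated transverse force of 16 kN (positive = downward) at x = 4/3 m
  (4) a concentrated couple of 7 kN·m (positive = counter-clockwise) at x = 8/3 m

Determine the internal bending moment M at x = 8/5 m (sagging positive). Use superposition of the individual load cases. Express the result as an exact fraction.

M(8/5) = 182/5 kN·m

Load 1 — point force P=20 kN at a=1 m (b=L-a=3):
  M_1 = Pa(L-x)/L  [x>a] = 20·1·(4-(8/5))/4 = 12 kN·m
Load 2 — point force P=11 kN at a=2 m (b=L-a=2):
  M_2 = Pbx/L  [x≤a] = 11·2·(8/5)/4 = 44/5 kN·m
Load 3 — point force P=16 kN at a=4/3 m (b=L-a=8/3):
  M_3 = Pa(L-x)/L  [x>a] = 16·(4/3)·(4-(8/5))/4 = 64/5 kN·m
Load 4 — applied couple M₀=7 kN·m at a=8/3 m (b=L-a=4/3):
  M_4 = M₀x/L  [x≤a] = 7·(8/5)/4 = 14/5 kN·m
Superposition: M = Σ M_i = 182/5 kN·m ≈ 36.400000 kN·m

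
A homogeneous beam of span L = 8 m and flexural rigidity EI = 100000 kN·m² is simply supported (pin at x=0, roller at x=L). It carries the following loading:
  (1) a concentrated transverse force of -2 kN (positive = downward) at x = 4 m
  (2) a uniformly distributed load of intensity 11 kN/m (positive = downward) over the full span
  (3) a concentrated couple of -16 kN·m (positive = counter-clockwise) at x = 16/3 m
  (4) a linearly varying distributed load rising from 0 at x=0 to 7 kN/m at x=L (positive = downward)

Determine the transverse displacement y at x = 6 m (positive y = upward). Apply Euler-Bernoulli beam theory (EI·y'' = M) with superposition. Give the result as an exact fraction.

y(6) = -1891/360000 m

Load 1 — point force P=-2 kN at a=4 m (b=L-a=4):
  y_1 = -Pa(L-x)(2Lx-a²-x²)/(6LEI)  [x>a] = -(-2)·4·(8-6)·(2·8·6-4²-6²)/(6·8·100000) = 11/75000 m
Load 2 — uniform load w=11 kN/m over full span:
  y_2 = -wx(L³-2Lx²+x³)/(24EI) = -11·6·(8³-2·8·6²+6³)/(24·100000) = -209/50000 m
Load 3 — applied couple M₀=-16 kN·m at a=16/3 m (b=L-a=8/3):
  y_3 = (M₀x³/(6L)-M₀(x-a)²/2+C₁x)/EI  [x>a] with C₁=M₀(3b²-L²)/(6L)=128/9 = ((-16)·6³/(6·8)-(-16)·(6-(16/3))²/2+(128/9)·6)/100000 = 19/112500 m
Load 4 — triangular load w₀=7 kN/m (0→w₀ over full span):
  y_4 = -w₀x(7L⁴-10L²x²+3x⁴)/(360LEI) = -7·6·(7·8⁴-10·8²·6²+3·6⁴)/(360·8·100000) = -833/600000 m
Superposition: y = Σ y_i = -1891/360000 m ≈ -0.005253 m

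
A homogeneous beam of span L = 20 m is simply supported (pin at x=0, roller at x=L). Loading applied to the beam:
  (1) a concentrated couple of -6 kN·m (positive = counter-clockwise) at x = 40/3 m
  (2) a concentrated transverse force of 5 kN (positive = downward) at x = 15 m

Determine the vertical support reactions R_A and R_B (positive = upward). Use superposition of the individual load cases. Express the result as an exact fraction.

R_A = 19/20 kN, R_B = 81/20 kN

Load 1 — applied couple M₀=-6 kN·m at a=40/3 m (b=L-a=20/3):
  R_A = M₀/L = (-6)/20 = -3/10 kN
  R_B = -M₀/L = -(-6)/20 = 3/10 kN
Load 2 — point force P=5 kN at a=15 m (b=L-a=5):
  R_A = Pb/L = 5·5/20 = 5/4 kN
  R_B = Pa/L = 5·15/20 = 15/4 kN
Superposition: R_A = 19/20 kN, R_B = 81/20 kN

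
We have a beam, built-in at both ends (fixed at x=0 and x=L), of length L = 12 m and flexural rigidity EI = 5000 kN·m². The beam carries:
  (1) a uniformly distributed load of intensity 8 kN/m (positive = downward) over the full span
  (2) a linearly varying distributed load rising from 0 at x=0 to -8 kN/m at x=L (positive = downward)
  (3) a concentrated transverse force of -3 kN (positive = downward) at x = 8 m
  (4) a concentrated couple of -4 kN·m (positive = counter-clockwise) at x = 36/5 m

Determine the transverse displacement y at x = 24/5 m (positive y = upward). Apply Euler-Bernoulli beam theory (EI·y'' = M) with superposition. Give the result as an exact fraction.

y(24/5) = -360832/9765625 m

Load 1 — uniform load w=8 kN/m over full span:
  y_1 = -wx²(L-x)²/(24EI) = -8·(24/5)²·(12-(24/5))²/(24·5000) = -31104/390625 m
Load 2 — triangular load w₀=-8 kN/m (0→w₀ over full span):
  y_2 = -w₀x²(L-x)²(x+2L)/(120LEI) = -(-8)·(24/5)²·(12-(24/5))²·((24/5)+2·12)/(120·12·5000) = 373248/9765625 m
Load 3 — point force P=-3 kN at a=8 m (b=L-a=4):
  y_3 = -Pb²x²(3aL-(3a+b)x)/(6L³EI)  [x≤a] = -(-3)·4²·(24/5)²·(3·8·12-(3·8+4)·(24/5))/(6·12³·5000) = 256/78125 m
Load 4 — applied couple M₀=-4 kN·m at a=36/5 m (b=L-a=24/5):
  y_4 = (R_Ax³/6 - M_Ax²/2)/EI  [x≤a] with R_A=-12/25, M_A=-32/25 = ((-12/25)·(24/5)³/6 - (-32/25)·(24/5)²/2)/5000 = 2304/1953125 m
Superposition: y = Σ y_i = -360832/9765625 m ≈ -0.036949 m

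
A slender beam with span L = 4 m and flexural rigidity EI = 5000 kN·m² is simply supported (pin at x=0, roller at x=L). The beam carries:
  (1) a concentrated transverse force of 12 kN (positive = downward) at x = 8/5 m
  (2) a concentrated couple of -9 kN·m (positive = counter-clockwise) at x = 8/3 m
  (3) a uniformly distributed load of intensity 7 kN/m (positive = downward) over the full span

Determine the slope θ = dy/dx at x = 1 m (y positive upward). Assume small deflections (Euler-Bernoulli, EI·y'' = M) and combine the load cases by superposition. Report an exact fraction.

Load 1 — point force P=12 kN at a=8/5 m (b=L-a=12/5):
  θ_1 = -Pb(L²-b²-3x²)/(6LEI)  [x≤a] = -12·(12/5)·(4²-(12/5)²-3·1²)/(6·4·5000) = -543/312500 rad
Load 2 — applied couple M₀=-9 kN·m at a=8/3 m (b=L-a=4/3):
  θ_2 = (M₀x²/(2L)+C₁)/EI  [x≤a] with C₁=M₀(3b²-L²)/(6L)=4 = ((-9)·1²/(2·4)+4)/5000 = 23/40000 rad
Load 3 — uniform load w=7 kN/m over full span:
  θ_3 = -w(L³-6Lx²+4x³)/(24EI) = -7·(4³-6·4·1²+4·1³)/(24·5000) = -77/30000 rad
Superposition: θ = Σ θ_i = -55939/15000000 rad ≈ -0.003729 rad

θ(1) = -55939/15000000 rad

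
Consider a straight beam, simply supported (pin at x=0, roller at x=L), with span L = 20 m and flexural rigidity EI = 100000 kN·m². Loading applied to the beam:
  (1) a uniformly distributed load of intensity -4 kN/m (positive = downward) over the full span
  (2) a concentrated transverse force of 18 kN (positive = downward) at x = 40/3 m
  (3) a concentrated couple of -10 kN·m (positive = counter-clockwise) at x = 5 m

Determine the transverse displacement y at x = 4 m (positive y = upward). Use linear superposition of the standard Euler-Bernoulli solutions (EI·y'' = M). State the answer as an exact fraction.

Load 1 — uniform load w=-4 kN/m over full span:
  y_1 = -wx(L³-2Lx²+x³)/(24EI) = -(-4)·4·(20³-2·20·4²+4³)/(24·100000) = 464/9375 m
Load 2 — point force P=18 kN at a=40/3 m (b=L-a=20/3):
  y_2 = -Pbx(L²-b²-x²)/(6LEI)  [x≤a] = -18·(20/3)·4·(20²-(20/3)²-4²)/(6·20·100000) = -382/28125 m
Load 3 — applied couple M₀=-10 kN·m at a=5 m (b=L-a=15):
  y_3 = (M₀x³/(6L)+C₁x)/EI  [x≤a] with C₁=M₀(3b²-L²)/(6L)=-275/12 = ((-10)·4³/(6·20)+(-275/12)·4)/100000 = -97/100000 m
Superposition: y = Σ y_i = 31447/900000 m ≈ 0.034941 m

y(4) = 31447/900000 m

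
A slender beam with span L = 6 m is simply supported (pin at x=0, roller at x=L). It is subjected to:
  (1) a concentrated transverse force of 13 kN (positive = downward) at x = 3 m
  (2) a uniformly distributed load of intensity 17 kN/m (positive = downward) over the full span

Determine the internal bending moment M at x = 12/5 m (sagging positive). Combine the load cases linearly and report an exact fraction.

M(12/5) = 2226/25 kN·m

Load 1 — point force P=13 kN at a=3 m (b=L-a=3):
  M_1 = Pbx/L  [x≤a] = 13·3·(12/5)/6 = 78/5 kN·m
Load 2 — uniform load w=17 kN/m over full span:
  M_2 = wx(L-x)/2 = 17·(12/5)·(6-(12/5))/2 = 1836/25 kN·m
Superposition: M = Σ M_i = 2226/25 kN·m ≈ 89.040000 kN·m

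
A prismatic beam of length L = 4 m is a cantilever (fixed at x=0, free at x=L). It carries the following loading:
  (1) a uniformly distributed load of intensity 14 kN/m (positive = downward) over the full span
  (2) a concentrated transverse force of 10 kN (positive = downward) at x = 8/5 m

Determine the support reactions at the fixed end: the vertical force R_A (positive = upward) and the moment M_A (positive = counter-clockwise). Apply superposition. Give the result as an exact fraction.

Load 1 — uniform load w=14 kN/m over full span:
  R_A = wL = 14·4 = 56 kN
  M_A = wL²/2 = 14·4²/2 = 112 kN·m
Load 2 — point force P=10 kN at a=8/5 m (b=L-a=12/5):
  R_A = P = 10 kN
  M_A = Pa = 10·(8/5) = 16 kN·m
Superposition: R_A = 66 kN, M_A = 128 kN·m

R_A = 66 kN, M_A = 128 kN·m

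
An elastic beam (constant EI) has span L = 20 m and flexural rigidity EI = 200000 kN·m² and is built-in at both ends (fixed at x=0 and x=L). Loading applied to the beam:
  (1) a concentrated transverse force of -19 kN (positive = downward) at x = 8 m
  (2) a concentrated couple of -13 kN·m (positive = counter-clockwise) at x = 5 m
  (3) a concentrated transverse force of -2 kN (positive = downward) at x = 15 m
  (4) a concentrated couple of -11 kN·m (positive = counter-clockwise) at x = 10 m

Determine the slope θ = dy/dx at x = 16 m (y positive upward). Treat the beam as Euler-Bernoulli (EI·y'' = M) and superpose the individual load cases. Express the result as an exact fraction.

Load 1 — point force P=-19 kN at a=8 m (b=L-a=12):
  θ_1 = Pa²(L-x)(2bL-(3b+a)(L-x))/(2L³EI)  [x>a] = (-19)·8²·(20-16)·(2·12·20-(3·12+8)·(20-16))/(2·20³·200000) = -361/781250 rad
Load 2 — applied couple M₀=-13 kN·m at a=5 m (b=L-a=15):
  θ_2 = (R_Ax²/2 - M_Ax - M₀(x-a))/EI  [x>a] with R_A=-117/160, M_A=39/16 = ((-117/160)·16²/2 - (39/16)·16 - (-13)·(16-5))/200000 = 13/250000 rad
Load 3 — point force P=-2 kN at a=15 m (b=L-a=5):
  θ_3 = Pa²(L-x)(2bL-(3b+a)(L-x))/(2L³EI)  [x>a] = (-2)·15²·(20-16)·(2·5·20-(3·5+15)·(20-16))/(2·20³·200000) = -9/200000 rad
Load 4 — applied couple M₀=-11 kN·m at a=10 m (b=L-a=10):
  θ_4 = (R_Ax²/2 - M_Ax - M₀(x-a))/EI  [x>a] with R_A=-33/40, M_A=-11/4 = ((-33/40)·16²/2 - (-11/4)·16 - (-11)·(16-10))/200000 = 11/500000 rad
Superposition: θ = Σ θ_i = -10827/25000000 rad ≈ -0.000433 rad

θ(16) = -10827/25000000 rad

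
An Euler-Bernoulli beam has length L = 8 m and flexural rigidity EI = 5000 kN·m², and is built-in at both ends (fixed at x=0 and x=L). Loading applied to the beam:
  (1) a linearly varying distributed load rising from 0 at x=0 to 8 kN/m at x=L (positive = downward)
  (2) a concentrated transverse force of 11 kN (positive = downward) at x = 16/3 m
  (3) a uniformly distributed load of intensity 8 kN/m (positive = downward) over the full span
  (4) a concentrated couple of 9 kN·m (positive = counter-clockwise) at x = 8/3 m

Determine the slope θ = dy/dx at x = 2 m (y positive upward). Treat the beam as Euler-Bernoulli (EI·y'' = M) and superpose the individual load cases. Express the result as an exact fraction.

θ(2) = -779/75000 rad

Load 1 — triangular load w₀=8 kN/m (0→w₀ over full span):
  θ_1 = -w₀(2x(L-x)(L-2x)(x+2L)+x²(L-x)²)/(120LEI) = -8·(2·2·(8-2)·(8-2·2)·(2+2·8)+2²·(8-2)²)/(120·8·5000) = -39/12500 rad
Load 2 — point force P=11 kN at a=16/3 m (b=L-a=8/3):
  θ_2 = -Pb²x(2aL-(3a+b)x)/(2L³EI)  [x≤a] = -11·(8/3)²·2·(2·(16/3)·8-(3·(16/3)+(8/3))·2)/(2·8³·5000) = -11/7500 rad
Load 3 — uniform load w=8 kN/m over full span:
  θ_3 = -wx(L-x)(L-2x)/(12EI) = -8·2·(8-2)·(8-2·2)/(12·5000) = -4/625 rad
Load 4 — applied couple M₀=9 kN·m at a=8/3 m (b=L-a=16/3):
  θ_4 = (R_Ax²/2 - M_Ax)/EI  [x≤a] with R_A=3/2, M_A=0 = ((3/2)·2²/2 - 0·2)/5000 = 3/5000 rad
Superposition: θ = Σ θ_i = -779/75000 rad ≈ -0.010387 rad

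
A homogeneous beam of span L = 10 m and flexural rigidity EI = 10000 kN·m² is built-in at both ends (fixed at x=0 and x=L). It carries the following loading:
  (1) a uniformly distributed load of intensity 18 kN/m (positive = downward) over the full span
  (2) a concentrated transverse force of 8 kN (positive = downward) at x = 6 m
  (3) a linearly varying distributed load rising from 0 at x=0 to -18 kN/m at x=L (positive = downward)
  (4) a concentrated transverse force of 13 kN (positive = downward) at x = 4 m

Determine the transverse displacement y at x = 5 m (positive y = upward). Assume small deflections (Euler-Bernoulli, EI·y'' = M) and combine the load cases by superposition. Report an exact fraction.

Load 1 — uniform load w=18 kN/m over full span:
  y_1 = -wx²(L-x)²/(24EI) = -18·5²·(10-5)²/(24·10000) = -3/64 m
Load 2 — point force P=8 kN at a=6 m (b=L-a=4):
  y_2 = -Pb²x²(3aL-(3a+b)x)/(6L³EI)  [x≤a] = -8·4²·5²·(3·6·10-(3·6+4)·5)/(6·10³·10000) = -7/1875 m
Load 3 — triangular load w₀=-18 kN/m (0→w₀ over full span):
  y_3 = -w₀x²(L-x)²(x+2L)/(120LEI) = -(-18)·5²·(10-5)²·(5+2·10)/(120·10·10000) = 3/128 m
Load 4 — point force P=13 kN at a=4 m (b=L-a=6):
  y_4 = -Pa²(L-x)²(3bL-(3b+a)(L-x))/(6L³EI)  [x>a] = -13·4²·(10-5)²·(3·6·10-(3·6+4)·(10-5))/(6·10³·10000) = -91/15000 m
Superposition: y = Σ y_i = -2659/80000 m ≈ -0.033238 m

y(5) = -2659/80000 m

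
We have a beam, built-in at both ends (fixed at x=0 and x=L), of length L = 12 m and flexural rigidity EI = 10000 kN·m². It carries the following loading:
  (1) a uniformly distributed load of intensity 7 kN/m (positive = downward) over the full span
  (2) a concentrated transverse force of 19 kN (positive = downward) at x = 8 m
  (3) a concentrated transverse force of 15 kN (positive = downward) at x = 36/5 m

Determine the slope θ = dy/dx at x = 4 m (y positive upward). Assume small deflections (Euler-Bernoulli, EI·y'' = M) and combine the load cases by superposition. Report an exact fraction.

θ(4) = -10943/843750 rad

Load 1 — uniform load w=7 kN/m over full span:
  θ_1 = -wx(L-x)(L-2x)/(12EI) = -7·4·(12-4)·(12-2·4)/(12·10000) = -14/1875 rad
Load 2 — point force P=19 kN at a=8 m (b=L-a=4):
  θ_2 = -Pb²x(2aL-(3a+b)x)/(2L³EI)  [x≤a] = -19·4²·4·(2·8·12-(3·8+4)·4)/(2·12³·10000) = -19/6750 rad
Load 3 — point force P=15 kN at a=36/5 m (b=L-a=24/5):
  θ_3 = -Pb²x(2aL-(3a+b)x)/(2L³EI)  [x≤a] = -15·(24/5)²·4·(2·(36/5)·12-(3·(36/5)+(24/5))·4)/(2·12³·10000) = -42/15625 rad
Superposition: θ = Σ θ_i = -10943/843750 rad ≈ -0.012969 rad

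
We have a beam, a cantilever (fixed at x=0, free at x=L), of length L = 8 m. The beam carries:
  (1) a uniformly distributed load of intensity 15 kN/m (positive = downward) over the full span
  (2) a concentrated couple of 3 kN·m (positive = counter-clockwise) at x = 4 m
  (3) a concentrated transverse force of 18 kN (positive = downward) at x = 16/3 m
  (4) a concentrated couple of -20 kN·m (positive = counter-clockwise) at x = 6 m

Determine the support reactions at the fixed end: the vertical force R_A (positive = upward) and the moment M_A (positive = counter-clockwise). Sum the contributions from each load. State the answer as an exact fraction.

R_A = 138 kN, M_A = 593 kN·m

Load 1 — uniform load w=15 kN/m over full span:
  R_A = wL = 15·8 = 120 kN
  M_A = wL²/2 = 15·8²/2 = 480 kN·m
Load 2 — applied couple M₀=3 kN·m at a=4 m (b=L-a=4):
  R_A = 0 kN
  M_A = -M₀ = -3 kN·m
Load 3 — point force P=18 kN at a=16/3 m (b=L-a=8/3):
  R_A = P = 18 kN
  M_A = Pa = 18·(16/3) = 96 kN·m
Load 4 — applied couple M₀=-20 kN·m at a=6 m (b=L-a=2):
  R_A = 0 kN
  M_A = -M₀ = -(-20) = 20 kN·m
Superposition: R_A = 138 kN, M_A = 593 kN·m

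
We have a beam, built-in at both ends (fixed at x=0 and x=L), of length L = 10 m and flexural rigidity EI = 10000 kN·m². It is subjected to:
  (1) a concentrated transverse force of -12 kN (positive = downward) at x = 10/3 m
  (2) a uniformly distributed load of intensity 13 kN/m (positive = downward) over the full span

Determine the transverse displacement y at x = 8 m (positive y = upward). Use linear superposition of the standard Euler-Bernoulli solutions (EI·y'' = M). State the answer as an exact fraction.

y(8) = -211/16875 m

Load 1 — point force P=-12 kN at a=10/3 m (b=L-a=20/3):
  y_1 = -Pa²(L-x)²(3bL-(3b+a)(L-x))/(6L³EI)  [x>a] = -(-12)·(10/3)²·(10-8)²·(3·(20/3)·10-(3·(20/3)+(10/3))·(10-8))/(6·10³·10000) = 23/16875 m
Load 2 — uniform load w=13 kN/m over full span:
  y_2 = -wx²(L-x)²/(24EI) = -13·8²·(10-8)²/(24·10000) = -26/1875 m
Superposition: y = Σ y_i = -211/16875 m ≈ -0.012504 m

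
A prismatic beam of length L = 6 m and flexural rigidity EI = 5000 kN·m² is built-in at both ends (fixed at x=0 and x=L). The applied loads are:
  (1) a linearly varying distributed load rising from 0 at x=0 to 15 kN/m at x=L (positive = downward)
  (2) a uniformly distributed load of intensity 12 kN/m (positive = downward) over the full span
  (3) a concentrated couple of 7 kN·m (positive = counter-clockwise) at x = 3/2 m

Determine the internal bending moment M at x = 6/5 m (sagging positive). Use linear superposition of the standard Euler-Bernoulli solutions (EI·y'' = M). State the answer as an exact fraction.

M(6/5) = -429/400 kN·m

Load 1 — triangular load w₀=15 kN/m (0→w₀ over full span):
  M_1 = 3w₀Lx/20 - w₀L²/30 - w₀x³/(6L) = 3·15·6·(6/5)/20 - 15·6²/30 - 15·(6/5)³/(6·6) = -63/25 kN·m
Load 2 — uniform load w=12 kN/m over full span:
  M_2 = wLx/2 - wL²/12 - wx²/2 = 12·6·(6/5)/2 - 12·6²/12 - 12·(6/5)²/2 = -36/25 kN·m
Load 3 — applied couple M₀=7 kN·m at a=3/2 m (b=L-a=9/2):
  M_3 = R_Ax - M_A  [x≤a] with R_A=21/16, M_A=-21/16 = (21/16)·(6/5) - (-21/16) = 231/80 kN·m
Superposition: M = Σ M_i = -429/400 kN·m ≈ -1.072500 kN·m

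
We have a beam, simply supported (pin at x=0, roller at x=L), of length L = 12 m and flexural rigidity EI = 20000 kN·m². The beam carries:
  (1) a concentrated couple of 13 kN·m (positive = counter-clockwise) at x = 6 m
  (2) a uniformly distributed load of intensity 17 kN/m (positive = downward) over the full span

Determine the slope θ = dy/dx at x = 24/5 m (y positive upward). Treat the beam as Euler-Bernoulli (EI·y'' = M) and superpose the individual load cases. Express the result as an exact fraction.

Load 1 — applied couple M₀=13 kN·m at a=6 m (b=L-a=6):
  θ_1 = (M₀x²/(2L)+C₁)/EI  [x≤a] with C₁=M₀(3b²-L²)/(6L)=-13/2 = (13·(24/5)²/(2·12)+(-13/2))/20000 = 299/1000000 rad
Load 2 — uniform load w=17 kN/m over full span:
  θ_2 = -w(L³-6Lx²+4x³)/(24EI) = -17·(12³-6·12·(24/5)²+4·(24/5)³)/(24·20000) = -5661/312500 rad
Superposition: θ = Σ θ_i = -89081/5000000 rad ≈ -0.017816 rad

θ(24/5) = -89081/5000000 rad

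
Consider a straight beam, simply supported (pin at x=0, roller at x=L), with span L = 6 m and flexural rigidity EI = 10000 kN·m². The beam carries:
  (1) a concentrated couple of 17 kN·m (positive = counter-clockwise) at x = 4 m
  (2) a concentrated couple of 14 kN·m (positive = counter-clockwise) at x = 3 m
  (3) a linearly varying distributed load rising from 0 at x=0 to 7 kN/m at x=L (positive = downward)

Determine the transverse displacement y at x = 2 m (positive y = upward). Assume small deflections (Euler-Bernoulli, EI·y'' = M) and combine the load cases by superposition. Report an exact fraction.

y(2) = -653/90000 m

Load 1 — applied couple M₀=17 kN·m at a=4 m (b=L-a=2):
  y_1 = (M₀x³/(6L)+C₁x)/EI  [x≤a] with C₁=M₀(3b²-L²)/(6L)=-34/3 = (17·2³/(6·6)+(-34/3)·2)/10000 = -17/9000 m
Load 2 — applied couple M₀=14 kN·m at a=3 m (b=L-a=3):
  y_2 = (M₀x³/(6L)+C₁x)/EI  [x≤a] with C₁=M₀(3b²-L²)/(6L)=-7/2 = (14·2³/(6·6)+(-7/2)·2)/10000 = -7/18000 m
Load 3 — triangular load w₀=7 kN/m (0→w₀ over full span):
  y_3 = -w₀x(7L⁴-10L²x²+3x⁴)/(360LEI) = -7·2·(7·6⁴-10·6²·2²+3·2⁴)/(360·6·10000) = -28/5625 m
Superposition: y = Σ y_i = -653/90000 m ≈ -0.007256 m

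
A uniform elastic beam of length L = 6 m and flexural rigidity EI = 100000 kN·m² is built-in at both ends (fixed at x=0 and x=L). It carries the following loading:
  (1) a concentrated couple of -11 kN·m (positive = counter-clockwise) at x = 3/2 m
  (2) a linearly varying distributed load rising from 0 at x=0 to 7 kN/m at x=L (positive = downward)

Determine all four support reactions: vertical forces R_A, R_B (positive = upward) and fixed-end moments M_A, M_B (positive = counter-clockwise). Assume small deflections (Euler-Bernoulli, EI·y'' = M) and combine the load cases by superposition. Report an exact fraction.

R_A = 339/80 kN, M_A = 837/80 kN·m, R_B = 1341/80 kN, M_B = -1283/80 kN·m

Load 1 — applied couple M₀=-11 kN·m at a=3/2 m (b=L-a=9/2):
  R_A = 6M₀ab/L³ = 6·(-11)·(3/2)·(9/2)/6³ = -33/16 kN
  M_A = M₀b(2a-b)/L² = (-11)·(9/2)·(2·(3/2)-(9/2))/6² = 33/16 kN·m
  R_B = -6M₀ab/L³ = -6·(-11)·(3/2)·(9/2)/6³ = 33/16 kN
  M_B = M₀a(2b-a)/L² = (-11)·(3/2)·(2·(9/2)-(3/2))/6² = -55/16 kN·m
Load 2 — triangular load w₀=7 kN/m (0→w₀ over full span):
  R_A = 3w₀L/20 = 3·7·6/20 = 63/10 kN
  M_A = w₀L²/30 = 7·6²/30 = 42/5 kN·m
  R_B = 7w₀L/20 = 7·7·6/20 = 147/10 kN
  M_B = -w₀L²/20 = -7·6²/20 = -63/5 kN·m
Superposition: R_A = 339/80 kN, M_A = 837/80 kN·m, R_B = 1341/80 kN, M_B = -1283/80 kN·m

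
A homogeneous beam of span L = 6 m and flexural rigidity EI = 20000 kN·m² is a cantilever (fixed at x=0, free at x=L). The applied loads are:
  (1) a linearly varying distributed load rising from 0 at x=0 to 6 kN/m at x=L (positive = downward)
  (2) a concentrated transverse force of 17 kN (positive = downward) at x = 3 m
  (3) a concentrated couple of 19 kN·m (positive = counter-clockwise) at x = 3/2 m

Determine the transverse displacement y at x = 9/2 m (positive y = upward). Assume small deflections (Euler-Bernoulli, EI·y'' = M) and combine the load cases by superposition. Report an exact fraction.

y(9/2) = -808803/25600000 m

Load 1 — triangular load w₀=6 kN/m (0→w₀ over full span):
  y_1 = (w₀Lx³/12-w₀L²x²/6-w₀x⁵/(120L))/EI = (6·6·(9/2)³/12-6·6²·(9/2)²/6-6·(9/2)⁵/(120·6))/20000 = -602883/25600000 m
Load 2 — point force P=17 kN at a=3 m (b=L-a=3):
  y_2 = -Pa²(3x-a)/(6EI)  [x>a] = -17·3²·(3·(9/2)-3)/(6·20000) = -1071/80000 m
Load 3 — applied couple M₀=19 kN·m at a=3/2 m (b=L-a=9/2):
  y_3 = M₀a(2x-a)/(2EI)  [x>a] = 19·(3/2)·(2·(9/2)-(3/2))/(2·20000) = 171/32000 m
Superposition: y = Σ y_i = -808803/25600000 m ≈ -0.031594 m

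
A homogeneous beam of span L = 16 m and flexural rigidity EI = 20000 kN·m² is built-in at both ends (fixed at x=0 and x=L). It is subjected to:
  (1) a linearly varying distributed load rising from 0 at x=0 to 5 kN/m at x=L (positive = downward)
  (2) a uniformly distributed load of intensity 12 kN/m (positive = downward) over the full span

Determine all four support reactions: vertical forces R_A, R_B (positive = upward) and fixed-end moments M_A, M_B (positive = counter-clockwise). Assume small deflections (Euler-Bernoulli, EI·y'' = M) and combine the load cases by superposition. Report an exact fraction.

Load 1 — triangular load w₀=5 kN/m (0→w₀ over full span):
  R_A = 3w₀L/20 = 3·5·16/20 = 12 kN
  M_A = w₀L²/30 = 5·16²/30 = 128/3 kN·m
  R_B = 7w₀L/20 = 7·5·16/20 = 28 kN
  M_B = -w₀L²/20 = -5·16²/20 = -64 kN·m
Load 2 — uniform load w=12 kN/m over full span:
  R_A = wL/2 = 12·16/2 = 96 kN
  M_A = wL²/12 = 12·16²/12 = 256 kN·m
  R_B = wL/2 = 12·16/2 = 96 kN
  M_B = -wL²/12 = -12·16²/12 = -256 kN·m
Superposition: R_A = 108 kN, M_A = 896/3 kN·m, R_B = 124 kN, M_B = -320 kN·m

R_A = 108 kN, M_A = 896/3 kN·m, R_B = 124 kN, M_B = -320 kN·m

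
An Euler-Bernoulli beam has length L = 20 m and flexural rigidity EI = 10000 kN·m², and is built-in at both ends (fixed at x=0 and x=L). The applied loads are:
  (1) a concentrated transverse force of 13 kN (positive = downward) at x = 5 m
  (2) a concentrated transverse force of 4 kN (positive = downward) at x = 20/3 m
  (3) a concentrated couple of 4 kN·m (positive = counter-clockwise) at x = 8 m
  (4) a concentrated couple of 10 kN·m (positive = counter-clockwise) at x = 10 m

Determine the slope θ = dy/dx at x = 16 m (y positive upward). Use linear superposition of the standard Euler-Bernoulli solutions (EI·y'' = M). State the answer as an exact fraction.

Load 1 — point force P=13 kN at a=5 m (b=L-a=15):
  θ_1 = Pa²(L-x)(2bL-(3b+a)(L-x))/(2L³EI)  [x>a] = 13·5²·(20-16)·(2·15·20-(3·15+5)·(20-16))/(2·20³·10000) = 13/4000 rad
Load 2 — point force P=4 kN at a=20/3 m (b=L-a=40/3):
  θ_2 = Pa²(L-x)(2bL-(3b+a)(L-x))/(2L³EI)  [x>a] = 4·(20/3)²·(20-16)·(2·(40/3)·20-(3·(40/3)+(20/3))·(20-16))/(2·20³·10000) = 26/16875 rad
Load 3 — applied couple M₀=4 kN·m at a=8 m (b=L-a=12):
  θ_3 = (R_Ax²/2 - M_Ax - M₀(x-a))/EI  [x>a] with R_A=36/125, M_A=12/25 = ((36/125)·16²/2 - (12/25)·16 - 4·(16-8))/10000 = -22/78125 rad
Load 4 — applied couple M₀=10 kN·m at a=10 m (b=L-a=10):
  θ_4 = (R_Ax²/2 - M_Ax - M₀(x-a))/EI  [x>a] with R_A=3/4, M_A=5/2 = ((3/4)·16²/2 - (5/2)·16 - 10·(16-10))/10000 = -1/2500 rad
Superposition: θ = Σ θ_i = 277367/67500000 rad ≈ 0.004109 rad

θ(16) = 277367/67500000 rad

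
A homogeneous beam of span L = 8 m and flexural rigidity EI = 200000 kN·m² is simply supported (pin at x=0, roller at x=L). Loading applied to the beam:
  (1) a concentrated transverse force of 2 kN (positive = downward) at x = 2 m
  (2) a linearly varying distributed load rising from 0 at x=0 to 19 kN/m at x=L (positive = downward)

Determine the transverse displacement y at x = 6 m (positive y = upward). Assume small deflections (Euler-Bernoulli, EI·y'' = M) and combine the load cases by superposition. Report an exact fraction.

y(6) = -2317/1200000 m

Load 1 — point force P=2 kN at a=2 m (b=L-a=6):
  y_1 = -Pa(L-x)(2Lx-a²-x²)/(6LEI)  [x>a] = -2·2·(8-6)·(2·8·6-2²-6²)/(6·8·200000) = -7/150000 m
Load 2 — triangular load w₀=19 kN/m (0→w₀ over full span):
  y_2 = -w₀x(7L⁴-10L²x²+3x⁴)/(360LEI) = -19·6·(7·8⁴-10·8²·6²+3·6⁴)/(360·8·200000) = -2261/1200000 m
Superposition: y = Σ y_i = -2317/1200000 m ≈ -0.001931 m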